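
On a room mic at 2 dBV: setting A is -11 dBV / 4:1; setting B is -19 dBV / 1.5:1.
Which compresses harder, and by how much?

A, by 2.75 dB

A: GR = 13 − 13/4 = 9.75 dB.
B: GR = 21 − 21/1.5 = 7 dB.
A reduces 2.75 dB more.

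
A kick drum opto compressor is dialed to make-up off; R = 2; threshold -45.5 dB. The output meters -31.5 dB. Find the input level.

-17.5 dB

Post-compression overshoot = -31.5 − (-45.5) = 14 dB.
Undo the ratio: input overshoot = 14 × 2 = 28 dB, giving input = -17.5 dB.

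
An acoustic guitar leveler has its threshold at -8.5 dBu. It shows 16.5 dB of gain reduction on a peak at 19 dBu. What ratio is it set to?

2.5:1

Input overshoot = 19 − (-8.5) = 27.5 dB.
Output overshoot = 27.5 − 16.5 = 11 dB.
Ratio = input overshoot / output overshoot = 27.5 / 11 = 2.5.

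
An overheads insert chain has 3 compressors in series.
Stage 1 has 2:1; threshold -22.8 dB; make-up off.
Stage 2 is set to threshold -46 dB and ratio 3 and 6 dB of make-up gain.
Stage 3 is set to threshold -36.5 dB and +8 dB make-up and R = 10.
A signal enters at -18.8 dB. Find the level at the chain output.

-28.01 dB

Stage 1: -18.8 dB is 4 dB over -22.8 dB; at 2:1 that becomes 2 dB over, giving -20.8 dB.
Stage 2: 25.2 dB above -46 dB, reduced 3:1 to 8.4 dB above → -37.6 dB; +6 dB make-up → -31.6 dB.
Stage 3: -31.6 dB is 4.9 dB over -36.5 dB; at 10:1 that becomes 0.49 dB over, giving -36.01 dB; +8 dB make-up → -28.01 dB.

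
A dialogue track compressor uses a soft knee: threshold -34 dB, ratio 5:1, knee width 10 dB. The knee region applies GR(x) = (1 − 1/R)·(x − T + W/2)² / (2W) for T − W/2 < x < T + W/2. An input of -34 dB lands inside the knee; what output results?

-35 dB

x − T + W/2 = -34 − (-34) + 5 = 5.
GR = (1 − 1/5) × 5² / 20 = 0.8 × 25 / 20 = 1 dB.
Output = -34 − 1 = -35 dB.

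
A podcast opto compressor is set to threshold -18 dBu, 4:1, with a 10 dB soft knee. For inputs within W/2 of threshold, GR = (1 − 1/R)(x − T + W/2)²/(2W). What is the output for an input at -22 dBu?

-22.0375 dBu

x − T + W/2 = -22 − (-18) + 5 = 1.
GR = (1 − 1/4) × 1² / 20 = 0.75 × 1 / 20 = 0.0375 dB.
Output = -22 − 0.0375 = -22.0375 dBu.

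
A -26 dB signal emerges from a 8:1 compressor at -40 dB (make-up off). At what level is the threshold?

Input is 16 dB above T (since output overshoot × R = input overshoot: (-40 − T)·8 = -26 − T gives T = -42 dB).
Check: -42 + (-26 − (-42))/8 = -42 + 2 = -40 dB. ✓

-42 dB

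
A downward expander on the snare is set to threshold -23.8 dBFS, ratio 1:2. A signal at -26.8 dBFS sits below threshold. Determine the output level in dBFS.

Undershoot = (-23.8) − (-26.8) = 3 dB.
At 1:2, that expands to 6 dB under threshold.
Output = -23.8 − 6 = -29.8 dBFS.

-29.8 dBFS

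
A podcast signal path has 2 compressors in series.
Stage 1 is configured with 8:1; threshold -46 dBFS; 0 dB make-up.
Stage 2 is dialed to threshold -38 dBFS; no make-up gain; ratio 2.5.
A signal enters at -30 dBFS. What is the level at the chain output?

Stage 1: 16 dB above -46 dBFS, reduced 8:1 to 2 dB above → -44 dBFS.
Stage 2: below threshold (-44 ≤ -38); passes unchanged; output -44 dBFS.

-44 dBFS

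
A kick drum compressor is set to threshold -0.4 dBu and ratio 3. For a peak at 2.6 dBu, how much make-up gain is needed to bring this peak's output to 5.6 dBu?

Overshoot 3 dB → 3/3 = 1 dB after compression, so the compressed level is -0.4 + 1 = 0.6 dBu.
Make-up = target − compressed = 5.6 − 0.6 = 5 dB.

5 dB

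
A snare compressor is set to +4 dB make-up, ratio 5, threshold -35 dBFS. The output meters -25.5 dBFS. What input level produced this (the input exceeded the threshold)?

Stripping the +4 dB make-up gives -29.5 dBFS at the gain stage.
Post-compression overshoot = -29.5 − (-35) = 5.5 dB.
Undo the ratio: input overshoot = 5.5 × 5 = 27.5 dB, giving input = -7.5 dBFS.

-7.5 dBFS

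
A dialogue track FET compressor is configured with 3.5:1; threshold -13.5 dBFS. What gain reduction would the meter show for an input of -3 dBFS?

-3 dBFS exceeds the threshold by 10.5 dB.
A 3.5:1 ratio leaves 3 dB of that excess.
GR = overshoot in − overshoot out = 10.5 − 3 = 7.5 dB.

7.5 dB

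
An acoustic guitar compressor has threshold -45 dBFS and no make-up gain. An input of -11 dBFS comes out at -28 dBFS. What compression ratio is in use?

2:1

Input overshoot = -11 − (-45) = 34 dB; output overshoot = -28 − (-45) = 17 dB.
Ratio = 34 / 17 = 2.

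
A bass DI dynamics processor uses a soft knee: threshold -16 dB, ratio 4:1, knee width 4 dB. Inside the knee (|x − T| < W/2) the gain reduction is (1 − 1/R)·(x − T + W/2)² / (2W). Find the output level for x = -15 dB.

x − T + W/2 = -15 − (-16) + 2 = 3.
GR = (1 − 1/4) × 3² / 8 = 0.75 × 9 / 8 = 0.84375 dB.
Output = -15 − 0.84375 = -15.84375 dB.

-15.84375 dB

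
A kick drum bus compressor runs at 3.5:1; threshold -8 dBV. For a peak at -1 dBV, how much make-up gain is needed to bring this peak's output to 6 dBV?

The peak compresses to -8 + 7/3.5 = -6 dBV.
To reach 6 dBV requires 6 − (-6) = 12 dB of make-up.

12 dB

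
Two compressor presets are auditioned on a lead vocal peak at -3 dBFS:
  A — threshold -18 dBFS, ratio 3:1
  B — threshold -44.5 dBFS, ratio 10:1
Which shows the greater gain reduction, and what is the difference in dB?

B, by 27.35 dB

A: overshoot 15 dB → output overshoot 5 dB → GR 10 dB.
B: overshoot 41.5 dB → output overshoot 4.15 dB → GR 37.35 dB.
B reduces 27.35 dB more.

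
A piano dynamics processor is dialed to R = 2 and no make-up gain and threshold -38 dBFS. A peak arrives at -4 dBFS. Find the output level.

-4 dBFS sits 34 dB over threshold.
At 2:1 the overshoot is divided by 2, leaving 17 dB above threshold.
Output = -38 + 17 = -21 dBFS.

-21 dBFS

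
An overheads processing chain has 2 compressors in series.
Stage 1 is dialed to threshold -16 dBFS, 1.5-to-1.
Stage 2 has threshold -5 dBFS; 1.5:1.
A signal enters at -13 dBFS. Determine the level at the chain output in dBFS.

-14 dBFS

Stage 1: -13 dBFS is 3 dB over -16 dBFS; at 1.5:1 that becomes 2 dB over, giving -14 dBFS.
Stage 2: -14 dBFS ≤ -5 dBFS, so stage 2 doesn't engage; output -14 dBFS.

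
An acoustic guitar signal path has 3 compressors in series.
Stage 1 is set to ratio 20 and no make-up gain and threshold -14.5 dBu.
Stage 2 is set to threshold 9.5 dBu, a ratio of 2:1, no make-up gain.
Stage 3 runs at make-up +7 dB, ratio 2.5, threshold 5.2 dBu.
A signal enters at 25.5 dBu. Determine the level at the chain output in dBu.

-5.5 dBu

Stage 1: 40 dB above -14.5 dBu, reduced 20:1 to 2 dB above → -12.5 dBu.
Stage 2: -12.5 dBu is at or below the 9.5 dBu threshold — no compression; output -12.5 dBu.
Stage 3: -12.5 dBu ≤ 5.2 dBu, so stage 3 doesn't engage; make-up brings it to -5.5 dBu.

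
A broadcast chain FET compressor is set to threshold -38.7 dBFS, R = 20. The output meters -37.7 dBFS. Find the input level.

Post-compression overshoot = -37.7 − (-38.7) = 1 dB.
Input overshoot = R × output overshoot = 20 dB → input = -38.7 + 20 = -18.7 dBFS.

-18.7 dBFS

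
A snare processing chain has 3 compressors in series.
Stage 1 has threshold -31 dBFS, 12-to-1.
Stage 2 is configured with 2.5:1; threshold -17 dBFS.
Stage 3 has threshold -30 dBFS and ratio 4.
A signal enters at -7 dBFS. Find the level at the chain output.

-29.75 dBFS

Stage 1: overshoot 24 dB → 24/12 = 2 dB → -29 dBFS.
Stage 2: -29 dBFS ≤ -17 dBFS, so stage 2 doesn't engage; output -29 dBFS.
Stage 3: -29 dBFS is 1 dB over -30 dBFS; at 4:1 that becomes 0.25 dB over, giving -29.75 dBFS.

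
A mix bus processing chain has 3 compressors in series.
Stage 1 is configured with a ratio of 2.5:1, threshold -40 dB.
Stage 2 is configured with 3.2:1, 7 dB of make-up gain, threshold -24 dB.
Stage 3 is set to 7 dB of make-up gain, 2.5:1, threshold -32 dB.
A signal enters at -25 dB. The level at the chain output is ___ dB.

-23 dB

Stage 1: -25 dB is 15 dB over -40 dB; at 2.5:1 that becomes 6 dB over, giving -34 dB.
Stage 2: -34 dB is at or below the -24 dB threshold — no compression; make-up brings it to -27 dB.
Stage 3: overshoot 5 dB → 5/2.5 = 2 dB → -30 dB; +7 dB make-up → -23 dB.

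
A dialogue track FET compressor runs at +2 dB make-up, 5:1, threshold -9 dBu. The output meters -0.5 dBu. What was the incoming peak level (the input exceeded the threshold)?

Remove make-up: -0.5 − 2 = -2.5 dBu.
Post-compression overshoot = -2.5 − (-9) = 6.5 dB.
Before 5:1 compression the overshoot was 6.5 × 5 = 32.5 dB, so input = -9 + 32.5 = 23.5 dBu.

23.5 dBu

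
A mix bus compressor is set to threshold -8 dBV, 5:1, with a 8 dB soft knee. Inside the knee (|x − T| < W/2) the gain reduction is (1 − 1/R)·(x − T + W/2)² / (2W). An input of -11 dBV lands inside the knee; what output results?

-11.05 dBV

x − T + W/2 = -11 − (-8) + 4 = 1.
GR = (1 − 1/5) × 1² / 16 = 0.8 × 1 / 16 = 0.05 dB.
Output = -11 − 0.05 = -11.05 dBV.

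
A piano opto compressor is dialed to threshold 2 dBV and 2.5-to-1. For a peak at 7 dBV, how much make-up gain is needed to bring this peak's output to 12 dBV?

The peak compresses to 2 + 5/2.5 = 4 dBV.
To reach 12 dBV requires 12 − 4 = 8 dB of make-up.

8 dB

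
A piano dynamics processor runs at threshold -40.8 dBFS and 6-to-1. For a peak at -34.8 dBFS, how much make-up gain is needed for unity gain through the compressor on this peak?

Overshoot 6 dB → 6/6 = 1 dB after compression, so the compressed level is -40.8 + 1 = -39.8 dBFS.
Make-up = target − compressed = -34.8 − (-39.8) = 5 dB.

5 dB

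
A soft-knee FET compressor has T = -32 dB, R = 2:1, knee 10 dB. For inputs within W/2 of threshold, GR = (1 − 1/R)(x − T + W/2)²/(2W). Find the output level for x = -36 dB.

-36.025 dB

x − T + W/2 = -36 − (-32) + 5 = 1.
GR = (1 − 1/2) × 1² / 20 = 0.5 × 1 / 20 = 0.025 dB.
Output = -36 − 0.025 = -36.025 dB.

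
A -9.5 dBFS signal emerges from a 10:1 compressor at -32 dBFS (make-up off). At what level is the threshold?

Gain reduction = -9.5 − (-32) = 22.5 dB; output overshoot = GR / (R − 1) = 22.5 / 9 = 2.5 dB.
Threshold = output − output overshoot = -32 − 2.5 = -34.5 dBFS.

-34.5 dBFS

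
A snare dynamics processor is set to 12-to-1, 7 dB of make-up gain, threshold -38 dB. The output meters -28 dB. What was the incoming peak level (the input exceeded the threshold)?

-2 dB

Stripping the +7 dB make-up gives -35 dB at the gain stage.
Post-compression overshoot = -35 − (-38) = 3 dB.
Before 12:1 compression the overshoot was 3 × 12 = 36 dB, so input = -38 + 36 = -2 dB.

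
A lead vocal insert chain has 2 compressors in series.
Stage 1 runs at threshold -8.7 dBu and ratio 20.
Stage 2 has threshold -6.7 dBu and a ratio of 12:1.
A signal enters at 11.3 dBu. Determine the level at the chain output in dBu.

Stage 1: 20 dB above -8.7 dBu, reduced 20:1 to 1 dB above → -7.7 dBu.
Stage 2: -7.7 dBu ≤ -6.7 dBu, so stage 2 doesn't engage; output -7.7 dBu.

-7.7 dBu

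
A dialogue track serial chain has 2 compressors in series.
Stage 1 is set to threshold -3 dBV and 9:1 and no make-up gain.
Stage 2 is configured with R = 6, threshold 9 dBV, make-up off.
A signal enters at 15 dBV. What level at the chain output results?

Stage 1: overshoot 18 dB → 18/9 = 2 dB → -1 dBV.
Stage 2: -1 dBV ≤ 9 dBV, so stage 2 doesn't engage; output -1 dBV.

-1 dBV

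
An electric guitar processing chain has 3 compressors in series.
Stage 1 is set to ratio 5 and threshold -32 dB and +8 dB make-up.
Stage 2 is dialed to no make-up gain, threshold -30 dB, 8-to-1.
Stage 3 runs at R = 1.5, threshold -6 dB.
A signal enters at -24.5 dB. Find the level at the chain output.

Stage 1: -24.5 dB is 7.5 dB over -32 dB; at 5:1 that becomes 1.5 dB over, giving -30.5 dB; +8 dB make-up → -22.5 dB.
Stage 2: -22.5 dB is 7.5 dB over -30 dB; at 8:1 that becomes 0.9375 dB over, giving -29.0625 dB.
Stage 3: -29.0625 dB ≤ -6 dB, so stage 3 doesn't engage; output -29.0625 dB.

-29.0625 dB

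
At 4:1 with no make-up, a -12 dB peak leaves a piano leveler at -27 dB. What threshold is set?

-32 dB

Let T be the threshold. Output overshoot = (input overshoot)/R, so -27 − T = (-12 − T)/4.
4·(-27 − T) = -12 − T → 3·T = -108 − (-12) = -96.
T = -96/3 = -32 dB.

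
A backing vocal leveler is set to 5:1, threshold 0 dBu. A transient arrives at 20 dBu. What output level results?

4 dBu

20 dBu sits 20 dB over threshold.
The 20 dB excess becomes 4 dB after 5:1 reduction.
Output = 0 + 4 = 4 dBu.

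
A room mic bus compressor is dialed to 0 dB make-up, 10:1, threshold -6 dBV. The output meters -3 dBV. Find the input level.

24 dBV

The compressed level sits -3 − (-6) = 3 dB over threshold.
Undo the ratio: input overshoot = 3 × 10 = 30 dB, giving input = 24 dBV.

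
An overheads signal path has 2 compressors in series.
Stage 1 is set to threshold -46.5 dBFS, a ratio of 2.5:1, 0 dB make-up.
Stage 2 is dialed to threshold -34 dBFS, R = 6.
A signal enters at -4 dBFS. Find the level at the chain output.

-33.25 dBFS

Stage 1: 42.5 dB above -46.5 dBFS, reduced 2.5:1 to 17 dB above → -29.5 dBFS.
Stage 2: overshoot 4.5 dB → 4.5/6 = 0.75 dB → -33.25 dBFS.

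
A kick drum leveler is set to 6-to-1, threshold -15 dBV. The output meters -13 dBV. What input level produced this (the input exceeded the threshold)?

The compressed level sits -13 − (-15) = 2 dB over threshold.
Input overshoot = R × output overshoot = 12 dB → input = -15 + 12 = -3 dBV.

-3 dBV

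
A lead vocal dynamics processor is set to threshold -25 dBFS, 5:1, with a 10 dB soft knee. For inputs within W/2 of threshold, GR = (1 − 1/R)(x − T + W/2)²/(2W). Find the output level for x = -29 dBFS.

x − T + W/2 = -29 − (-25) + 5 = 1.
GR = (1 − 1/5) × 1² / 20 = 0.8 × 1 / 20 = 0.04 dB.
Output = -29 − 0.04 = -29.04 dBFS.

-29.04 dBFS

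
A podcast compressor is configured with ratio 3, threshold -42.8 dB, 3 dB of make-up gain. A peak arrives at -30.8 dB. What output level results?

Overshoot: -30.8 − (-42.8) = 12 dB.
3:1 compression reduces that to 12/3 = 4 dB over.
That puts the output at -38.8 dB; make-up adds 3 dB, giving -35.8 dB.

-35.8 dB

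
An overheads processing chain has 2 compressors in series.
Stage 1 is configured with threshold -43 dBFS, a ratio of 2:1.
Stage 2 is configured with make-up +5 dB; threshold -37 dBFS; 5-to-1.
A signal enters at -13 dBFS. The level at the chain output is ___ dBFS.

Stage 1: -13 dBFS is 30 dB over -43 dBFS; at 2:1 that becomes 15 dB over, giving -28 dBFS.
Stage 2: 9 dB above -37 dBFS, reduced 5:1 to 1.8 dB above → -35.2 dBFS; +5 dB make-up → -30.2 dBFS.

-30.2 dBFS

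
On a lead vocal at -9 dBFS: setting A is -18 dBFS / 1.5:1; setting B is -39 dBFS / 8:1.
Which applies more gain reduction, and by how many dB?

B, by 23.25 dB

A: 9 dB over, compressed to 6 dB over, so 3 dB of GR.
B: 30 dB over, compressed to 3.75 dB over, so 26.25 dB of GR.
B applies 23.25 dB more gain reduction.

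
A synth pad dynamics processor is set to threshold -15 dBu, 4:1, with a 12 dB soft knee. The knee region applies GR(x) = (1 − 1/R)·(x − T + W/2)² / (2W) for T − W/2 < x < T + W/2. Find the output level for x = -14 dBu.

x − T + W/2 = -14 − (-15) + 6 = 7.
GR = (1 − 1/4) × 7² / 24 = 0.75 × 49 / 24 = 1.53125 dB.
Output = -14 − 1.53125 = -15.53125 dBu.

-15.53125 dBu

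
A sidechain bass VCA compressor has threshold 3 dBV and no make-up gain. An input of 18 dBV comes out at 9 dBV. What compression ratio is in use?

Input overshoot = 18 − 3 = 15 dB; output overshoot = 9 − 3 = 6 dB.
Ratio = 15 / 6 = 2.5.

2.5:1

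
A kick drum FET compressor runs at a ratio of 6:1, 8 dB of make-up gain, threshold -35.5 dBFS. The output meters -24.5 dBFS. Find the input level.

-17.5 dBFS

Stripping the +8 dB make-up gives -32.5 dBFS at the gain stage.
Post-compression overshoot = -32.5 − (-35.5) = 3 dB.
Input overshoot = R × output overshoot = 18 dB → input = -35.5 + 18 = -17.5 dBFS.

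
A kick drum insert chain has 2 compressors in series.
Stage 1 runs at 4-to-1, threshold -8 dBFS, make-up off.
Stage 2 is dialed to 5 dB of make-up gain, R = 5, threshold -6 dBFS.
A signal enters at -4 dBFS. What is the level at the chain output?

-2 dBFS

Stage 1: 4 dB above -8 dBFS, reduced 4:1 to 1 dB above → -7 dBFS.
Stage 2: -7 dBFS is at or below the -6 dBFS threshold — no compression; make-up brings it to -2 dBFS.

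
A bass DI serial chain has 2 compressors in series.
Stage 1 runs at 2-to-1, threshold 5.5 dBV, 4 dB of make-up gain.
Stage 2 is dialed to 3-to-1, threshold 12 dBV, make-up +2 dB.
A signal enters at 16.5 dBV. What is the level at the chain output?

15 dBV

Stage 1: 16.5 dBV is 11 dB over 5.5 dBV; at 2:1 that becomes 5.5 dB over, giving 11 dBV; +4 dB make-up → 15 dBV.
Stage 2: overshoot 3 dB → 3/3 = 1 dB → 13 dBV; +2 dB make-up → 15 dBV.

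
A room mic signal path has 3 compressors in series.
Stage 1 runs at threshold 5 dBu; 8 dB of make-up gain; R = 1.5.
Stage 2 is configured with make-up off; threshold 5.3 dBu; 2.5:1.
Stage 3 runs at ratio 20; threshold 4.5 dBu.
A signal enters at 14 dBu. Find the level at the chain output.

Stage 1: 9 dB above 5 dBu, reduced 1.5:1 to 6 dB above → 11 dBu; +8 dB make-up → 19 dBu.
Stage 2: 13.7 dB above 5.3 dBu, reduced 2.5:1 to 5.48 dB above → 10.78 dBu.
Stage 3: overshoot 6.28 dB → 6.28/20 = 0.314 dB → 4.814 dBu.

4.814 dBu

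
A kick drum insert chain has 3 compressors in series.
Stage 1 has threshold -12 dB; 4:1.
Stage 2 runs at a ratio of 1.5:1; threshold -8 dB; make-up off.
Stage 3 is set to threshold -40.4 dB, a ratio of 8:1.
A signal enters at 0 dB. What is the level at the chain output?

-36.475 dB

Stage 1: 12 dB above -12 dB, reduced 4:1 to 3 dB above → -9 dB.
Stage 2: -9 dB ≤ -8 dB, so stage 2 doesn't engage; output -9 dB.
Stage 3: overshoot 31.4 dB → 31.4/8 = 3.925 dB → -36.475 dB.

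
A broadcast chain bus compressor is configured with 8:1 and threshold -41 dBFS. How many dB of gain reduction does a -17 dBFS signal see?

21 dB

-17 dBFS exceeds the threshold by 24 dB.
A 8:1 ratio leaves 3 dB of that excess.
So the signal is attenuated by 24 − 3 = 21 dB.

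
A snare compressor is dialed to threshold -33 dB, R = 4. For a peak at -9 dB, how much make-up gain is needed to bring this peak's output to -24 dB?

3 dB

The peak compresses to -33 + 24/4 = -27 dB.
To reach -24 dB requires -24 − (-27) = 3 dB of make-up.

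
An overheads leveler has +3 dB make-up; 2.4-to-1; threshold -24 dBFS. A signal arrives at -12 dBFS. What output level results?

-16 dBFS

The input is 12 dB above the -24 dBFS threshold.
The 12 dB excess becomes 5 dB after 2.4:1 reduction.
Output = -24 + 5 = -19 dBFS; make-up adds 3 dB, giving -16 dBFS.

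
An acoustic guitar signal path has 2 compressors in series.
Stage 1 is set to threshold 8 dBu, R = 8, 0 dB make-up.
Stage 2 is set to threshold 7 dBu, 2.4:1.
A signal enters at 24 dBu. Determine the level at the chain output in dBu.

8.25 dBu

Stage 1: 16 dB above 8 dBu, reduced 8:1 to 2 dB above → 10 dBu.
Stage 2: 3 dB above 7 dBu, reduced 2.4:1 to 1.25 dB above → 8.25 dBu.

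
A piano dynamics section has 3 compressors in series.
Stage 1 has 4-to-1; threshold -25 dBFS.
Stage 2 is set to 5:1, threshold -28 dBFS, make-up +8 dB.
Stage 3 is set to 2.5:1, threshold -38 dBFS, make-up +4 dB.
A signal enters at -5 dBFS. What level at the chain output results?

Stage 1: overshoot 20 dB → 20/4 = 5 dB → -20 dBFS.
Stage 2: 8 dB above -28 dBFS, reduced 5:1 to 1.6 dB above → -26.4 dBFS; +8 dB make-up → -18.4 dBFS.
Stage 3: 19.6 dB above -38 dBFS, reduced 2.5:1 to 7.84 dB above → -30.16 dBFS; +4 dB make-up → -26.16 dBFS.

-26.16 dBFS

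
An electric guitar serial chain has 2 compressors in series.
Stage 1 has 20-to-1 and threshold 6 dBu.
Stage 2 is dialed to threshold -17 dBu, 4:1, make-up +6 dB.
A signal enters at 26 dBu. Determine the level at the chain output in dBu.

Stage 1: 26 dBu is 20 dB over 6 dBu; at 20:1 that becomes 1 dB over, giving 7 dBu.
Stage 2: 24 dB above -17 dBu, reduced 4:1 to 6 dB above → -11 dBu; +6 dB make-up → -5 dBu.

-5 dBu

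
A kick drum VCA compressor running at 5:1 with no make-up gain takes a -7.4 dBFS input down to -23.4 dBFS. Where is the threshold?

-27.4 dBFS

Gain reduction = -7.4 − (-23.4) = 16 dB; output overshoot = GR / (R − 1) = 16 / 4 = 4 dB.
Threshold = output − output overshoot = -23.4 − 4 = -27.4 dBFS.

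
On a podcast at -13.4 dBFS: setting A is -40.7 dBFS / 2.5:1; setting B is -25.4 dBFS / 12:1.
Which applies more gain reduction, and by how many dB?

A, by 5.38 dB

A: 27.3 dB over, compressed to 10.92 dB over, so 16.38 dB of GR.
B: 12 dB over, compressed to 1 dB over, so 11 dB of GR.
Difference: 5.38 dB in favour of A.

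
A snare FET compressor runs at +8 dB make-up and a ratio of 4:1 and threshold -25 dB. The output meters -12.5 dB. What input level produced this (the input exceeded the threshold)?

-7 dB

Stripping the +8 dB make-up gives -20.5 dB at the gain stage.
That's 4.5 dB above the -25 dB threshold.
Before 4:1 compression the overshoot was 4.5 × 4 = 18 dB, so input = -25 + 18 = -7 dB.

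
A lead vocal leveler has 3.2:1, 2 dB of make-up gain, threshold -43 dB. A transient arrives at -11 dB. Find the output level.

Overshoot: -11 − (-43) = 32 dB.
3.2:1 compression reduces that to 32/3.2 = 10 dB over.
Output = -43 + 10 = -33 dB; make-up adds 2 dB, giving -31 dB.

-31 dB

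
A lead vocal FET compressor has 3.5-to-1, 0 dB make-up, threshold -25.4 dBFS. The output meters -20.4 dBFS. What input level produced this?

That's 5 dB above the -25.4 dBFS threshold.
Input overshoot = R × output overshoot = 17.5 dB → input = -25.4 + 17.5 = -7.9 dBFS.

-7.9 dBFS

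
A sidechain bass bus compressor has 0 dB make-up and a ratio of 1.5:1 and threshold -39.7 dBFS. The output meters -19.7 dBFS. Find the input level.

-9.7 dBFS

That's 20 dB above the -39.7 dBFS threshold.
Undo the ratio: input overshoot = 20 × 1.5 = 30 dB, giving input = -9.7 dBFS.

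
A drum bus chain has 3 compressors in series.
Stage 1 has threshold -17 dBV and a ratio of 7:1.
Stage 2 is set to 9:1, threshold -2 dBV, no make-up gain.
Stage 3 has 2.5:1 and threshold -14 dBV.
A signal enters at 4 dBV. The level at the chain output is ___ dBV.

Stage 1: 4 dBV is 21 dB over -17 dBV; at 7:1 that becomes 3 dB over, giving -14 dBV.
Stage 2: -14 dBV ≤ -2 dBV, so stage 2 doesn't engage; output -14 dBV.
Stage 3: -14 dBV is at or below the -14 dBV threshold — no compression; output -14 dBV.

-14 dBV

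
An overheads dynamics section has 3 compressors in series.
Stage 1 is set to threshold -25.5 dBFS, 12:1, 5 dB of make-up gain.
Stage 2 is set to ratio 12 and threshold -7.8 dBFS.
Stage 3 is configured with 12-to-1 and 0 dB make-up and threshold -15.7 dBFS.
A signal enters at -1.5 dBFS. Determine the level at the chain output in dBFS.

Stage 1: -1.5 dBFS is 24 dB over -25.5 dBFS; at 12:1 that becomes 2 dB over, giving -23.5 dBFS; +5 dB make-up → -18.5 dBFS.
Stage 2: below threshold (-18.5 ≤ -7.8); passes unchanged; output -18.5 dBFS.
Stage 3: -18.5 dBFS is at or below the -15.7 dBFS threshold — no compression; output -18.5 dBFS.

-18.5 dBFS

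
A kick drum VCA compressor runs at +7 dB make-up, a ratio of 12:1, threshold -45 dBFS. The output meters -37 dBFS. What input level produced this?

Before make-up, the level was -37 − 7 = -44 dBFS.
That's 1 dB above the -45 dBFS threshold.
Before 12:1 compression the overshoot was 1 × 12 = 12 dB, so input = -45 + 12 = -33 dBFS.

-33 dBFS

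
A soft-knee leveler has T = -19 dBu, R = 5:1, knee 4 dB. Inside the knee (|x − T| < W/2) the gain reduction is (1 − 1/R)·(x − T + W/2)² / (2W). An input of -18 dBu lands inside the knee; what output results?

-18.9 dBu

x − T + W/2 = -18 − (-19) + 2 = 3.
GR = (1 − 1/5) × 3² / 8 = 0.8 × 9 / 8 = 0.9 dB.
Output = -18 − 0.9 = -18.9 dBu.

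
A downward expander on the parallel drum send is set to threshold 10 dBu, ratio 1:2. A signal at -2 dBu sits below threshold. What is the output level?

-14 dBu

Undershoot = 10 − (-2) = 12 dB.
At 1:2, that expands to 24 dB under threshold.
Output = 10 − 24 = -14 dBu.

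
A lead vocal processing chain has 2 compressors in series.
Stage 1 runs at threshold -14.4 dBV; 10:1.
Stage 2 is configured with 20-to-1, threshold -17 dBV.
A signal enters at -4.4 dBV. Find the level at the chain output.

Stage 1: -4.4 dBV is 10 dB over -14.4 dBV; at 10:1 that becomes 1 dB over, giving -13.4 dBV.
Stage 2: -13.4 dBV is 3.6 dB over -17 dBV; at 20:1 that becomes 0.18 dB over, giving -16.82 dBV.

-16.82 dBV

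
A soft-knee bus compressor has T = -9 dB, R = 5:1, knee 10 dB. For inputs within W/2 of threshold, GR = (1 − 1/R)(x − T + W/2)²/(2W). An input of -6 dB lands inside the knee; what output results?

x − T + W/2 = -6 − (-9) + 5 = 8.
GR = (1 − 1/5) × 8² / 20 = 0.8 × 64 / 20 = 2.56 dB.
Output = -6 − 2.56 = -8.56 dB.

-8.56 dB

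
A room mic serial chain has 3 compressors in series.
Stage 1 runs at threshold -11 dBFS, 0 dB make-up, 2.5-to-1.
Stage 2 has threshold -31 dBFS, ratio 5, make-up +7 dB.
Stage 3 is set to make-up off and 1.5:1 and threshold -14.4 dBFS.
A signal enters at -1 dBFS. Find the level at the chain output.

-19.2 dBFS

Stage 1: 10 dB above -11 dBFS, reduced 2.5:1 to 4 dB above → -7 dBFS.
Stage 2: 24 dB above -31 dBFS, reduced 5:1 to 4.8 dB above → -26.2 dBFS; +7 dB make-up → -19.2 dBFS.
Stage 3: below threshold (-19.2 ≤ -14.4); passes unchanged; output -19.2 dBFS.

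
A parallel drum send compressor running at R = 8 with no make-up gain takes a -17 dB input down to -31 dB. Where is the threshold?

Input is 16 dB above T (since output overshoot × R = input overshoot: (-31 − T)·8 = -17 − T gives T = -33 dB).
Check: -33 + (-17 − (-33))/8 = -33 + 2 = -31 dB. ✓

-33 dB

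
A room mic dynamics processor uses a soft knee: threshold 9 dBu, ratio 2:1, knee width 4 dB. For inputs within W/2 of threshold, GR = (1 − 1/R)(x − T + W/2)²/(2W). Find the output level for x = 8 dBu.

7.9375 dBu

x − T + W/2 = 8 − 9 + 2 = 1.
GR = (1 − 1/2) × 1² / 8 = 0.5 × 1 / 8 = 0.0625 dB.
Output = 8 − 0.0625 = 7.9375 dBu.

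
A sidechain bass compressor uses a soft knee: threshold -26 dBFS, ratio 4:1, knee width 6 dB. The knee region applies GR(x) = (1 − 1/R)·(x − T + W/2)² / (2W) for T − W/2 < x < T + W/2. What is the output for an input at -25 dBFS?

x − T + W/2 = -25 − (-26) + 3 = 4.
GR = (1 − 1/4) × 4² / 12 = 0.75 × 16 / 12 = 1 dB.
Output = -25 − 1 = -26 dBFS.

-26 dBFS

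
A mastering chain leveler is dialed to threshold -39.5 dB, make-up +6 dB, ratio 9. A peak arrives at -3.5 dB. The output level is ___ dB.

-29.5 dB

Overshoot: -3.5 − (-39.5) = 36 dB.
The 36 dB excess becomes 4 dB after 9:1 reduction.
Output = -39.5 + 4 = -35.5 dB; make-up adds 6 dB, giving -29.5 dB.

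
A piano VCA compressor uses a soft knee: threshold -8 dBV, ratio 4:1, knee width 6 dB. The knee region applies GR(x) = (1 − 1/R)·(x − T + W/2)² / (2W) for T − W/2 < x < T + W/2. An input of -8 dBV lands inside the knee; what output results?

x − T + W/2 = -8 − (-8) + 3 = 3.
GR = (1 − 1/4) × 3² / 12 = 0.75 × 9 / 12 = 0.5625 dB.
Output = -8 − 0.5625 = -8.5625 dBV.

-8.5625 dBV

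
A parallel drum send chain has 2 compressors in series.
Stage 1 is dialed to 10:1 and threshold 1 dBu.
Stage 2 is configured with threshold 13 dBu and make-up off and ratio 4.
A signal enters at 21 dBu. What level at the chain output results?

Stage 1: 21 dBu is 20 dB over 1 dBu; at 10:1 that becomes 2 dB over, giving 3 dBu.
Stage 2: 3 dBu ≤ 13 dBu, so stage 2 doesn't engage; output 3 dBu.

3 dBu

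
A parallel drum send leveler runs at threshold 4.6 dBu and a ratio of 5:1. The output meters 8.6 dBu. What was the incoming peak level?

The compressed level sits 8.6 − 4.6 = 4 dB over threshold.
Undo the ratio: input overshoot = 4 × 5 = 20 dB, giving input = 24.6 dBu.

24.6 dBu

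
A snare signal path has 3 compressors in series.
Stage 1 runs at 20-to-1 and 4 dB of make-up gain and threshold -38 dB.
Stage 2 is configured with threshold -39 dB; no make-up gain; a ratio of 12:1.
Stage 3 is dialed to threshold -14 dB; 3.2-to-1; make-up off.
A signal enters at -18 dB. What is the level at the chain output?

-38.5 dB

Stage 1: overshoot 20 dB → 20/20 = 1 dB → -37 dB; +4 dB make-up → -33 dB.
Stage 2: -33 dB is 6 dB over -39 dB; at 12:1 that becomes 0.5 dB over, giving -38.5 dB.
Stage 3: -38.5 dB is at or below the -14 dB threshold — no compression; output -38.5 dB.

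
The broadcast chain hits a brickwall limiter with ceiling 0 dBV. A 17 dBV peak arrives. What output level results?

0 dBV

At ∞:1, everything above 0 dBV is held at the ceiling.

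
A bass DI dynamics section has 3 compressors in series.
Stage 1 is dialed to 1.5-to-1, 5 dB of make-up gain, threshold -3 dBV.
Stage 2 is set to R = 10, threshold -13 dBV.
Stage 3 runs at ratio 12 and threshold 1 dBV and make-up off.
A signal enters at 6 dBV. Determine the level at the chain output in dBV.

Stage 1: overshoot 9 dB → 9/1.5 = 6 dB → 3 dBV; +5 dB make-up → 8 dBV.
Stage 2: 8 dBV is 21 dB over -13 dBV; at 10:1 that becomes 2.1 dB over, giving -10.9 dBV.
Stage 3: -10.9 dBV is at or below the 1 dBV threshold — no compression; output -10.9 dBV.

-10.9 dBV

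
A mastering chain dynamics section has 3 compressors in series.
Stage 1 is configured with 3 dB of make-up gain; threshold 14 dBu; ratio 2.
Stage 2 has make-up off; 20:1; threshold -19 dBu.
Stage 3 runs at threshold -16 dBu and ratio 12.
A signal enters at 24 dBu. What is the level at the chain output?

Stage 1: 10 dB above 14 dBu, reduced 2:1 to 5 dB above → 19 dBu; +3 dB make-up → 22 dBu.
Stage 2: overshoot 41 dB → 41/20 = 2.05 dB → -16.95 dBu.
Stage 3: -16.95 dBu is at or below the -16 dBu threshold — no compression; output -16.95 dBu.

-16.95 dBu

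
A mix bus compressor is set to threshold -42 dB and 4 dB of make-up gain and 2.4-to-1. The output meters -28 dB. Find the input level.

-18 dB

Before make-up, the level was -28 − 4 = -32 dB.
Post-compression overshoot = -32 − (-42) = 10 dB.
Before 2.4:1 compression the overshoot was 10 × 2.4 = 24 dB, so input = -42 + 24 = -18 dB.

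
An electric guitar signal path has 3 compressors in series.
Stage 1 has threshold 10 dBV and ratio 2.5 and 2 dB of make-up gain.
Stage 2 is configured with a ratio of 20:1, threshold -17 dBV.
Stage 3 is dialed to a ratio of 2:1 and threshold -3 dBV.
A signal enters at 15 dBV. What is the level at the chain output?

-15.45 dBV

Stage 1: overshoot 5 dB → 5/2.5 = 2 dB → 12 dBV; +2 dB make-up → 14 dBV.
Stage 2: 14 dBV is 31 dB over -17 dBV; at 20:1 that becomes 1.55 dB over, giving -15.45 dBV.
Stage 3: -15.45 dBV ≤ -3 dBV, so stage 3 doesn't engage; output -15.45 dBV.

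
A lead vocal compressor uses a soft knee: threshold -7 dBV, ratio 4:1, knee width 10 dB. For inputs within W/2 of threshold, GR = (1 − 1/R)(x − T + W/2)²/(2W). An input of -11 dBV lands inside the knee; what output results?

-11.0375 dBV

x − T + W/2 = -11 − (-7) + 5 = 1.
GR = (1 − 1/4) × 1² / 20 = 0.75 × 1 / 20 = 0.0375 dB.
Output = -11 − 0.0375 = -11.0375 dBV.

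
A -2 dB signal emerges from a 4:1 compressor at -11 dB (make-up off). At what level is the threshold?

-14 dB

Let T be the threshold. Output overshoot = (input overshoot)/R, so -11 − T = (-2 − T)/4.
4·(-11 − T) = -2 − T → 3·T = -44 − (-2) = -42.
T = -42/3 = -14 dB.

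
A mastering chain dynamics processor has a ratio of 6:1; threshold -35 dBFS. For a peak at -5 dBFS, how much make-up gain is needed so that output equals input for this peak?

25 dB

Overshoot 30 dB → 30/6 = 5 dB after compression, so the compressed level is -35 + 5 = -30 dBFS.
Make-up = target − compressed = -5 − (-30) = 25 dB.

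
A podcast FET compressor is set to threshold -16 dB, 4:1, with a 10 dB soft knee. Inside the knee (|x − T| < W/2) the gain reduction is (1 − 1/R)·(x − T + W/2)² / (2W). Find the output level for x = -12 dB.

x − T + W/2 = -12 − (-16) + 5 = 9.
GR = (1 − 1/4) × 9² / 20 = 0.75 × 81 / 20 = 3.0375 dB.
Output = -12 − 3.0375 = -15.0375 dB.

-15.0375 dB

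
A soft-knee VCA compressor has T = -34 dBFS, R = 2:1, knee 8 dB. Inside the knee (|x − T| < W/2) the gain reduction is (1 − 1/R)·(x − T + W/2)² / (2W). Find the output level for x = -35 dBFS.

-35.28125 dBFS

x − T + W/2 = -35 − (-34) + 4 = 3.
GR = (1 − 1/2) × 3² / 16 = 0.5 × 9 / 16 = 0.28125 dB.
Output = -35 − 0.28125 = -35.28125 dBFS.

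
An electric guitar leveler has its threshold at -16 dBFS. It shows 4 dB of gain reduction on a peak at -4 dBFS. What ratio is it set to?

1.5:1

Input overshoot = -4 − (-16) = 12 dB.
Output overshoot = 12 − 4 = 8 dB.
Ratio = input overshoot / output overshoot = 12 / 8 = 1.5.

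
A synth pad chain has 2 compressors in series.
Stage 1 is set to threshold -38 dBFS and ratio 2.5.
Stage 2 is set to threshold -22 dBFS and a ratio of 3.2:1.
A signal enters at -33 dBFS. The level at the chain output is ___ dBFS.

-36 dBFS

Stage 1: overshoot 5 dB → 5/2.5 = 2 dB → -36 dBFS.
Stage 2: below threshold (-36 ≤ -22); passes unchanged; output -36 dBFS.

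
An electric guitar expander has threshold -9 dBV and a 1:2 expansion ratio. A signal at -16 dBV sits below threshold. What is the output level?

The input is 7 dB below the -9 dBV threshold.
A 1:2 expander multiplies undershoot by 2: 7 × 2 = 14 dB below threshold.
Output = -9 − 14 = -23 dBV.

-23 dBV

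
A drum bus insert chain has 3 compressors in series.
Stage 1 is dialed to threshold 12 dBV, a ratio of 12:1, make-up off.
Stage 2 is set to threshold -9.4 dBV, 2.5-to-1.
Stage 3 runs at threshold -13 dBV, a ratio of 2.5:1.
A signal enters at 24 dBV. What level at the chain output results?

Stage 1: 24 dBV is 12 dB over 12 dBV; at 12:1 that becomes 1 dB over, giving 13 dBV.
Stage 2: 13 dBV is 22.4 dB over -9.4 dBV; at 2.5:1 that becomes 8.96 dB over, giving -0.44 dBV.
Stage 3: 12.56 dB above -13 dBV, reduced 2.5:1 to 5.024 dB above → -7.976 dBV.

-7.976 dBV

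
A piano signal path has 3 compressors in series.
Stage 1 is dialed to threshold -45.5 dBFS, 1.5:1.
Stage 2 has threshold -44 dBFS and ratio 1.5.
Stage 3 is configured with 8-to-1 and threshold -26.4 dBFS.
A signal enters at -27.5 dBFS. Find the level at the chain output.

Stage 1: 18 dB above -45.5 dBFS, reduced 1.5:1 to 12 dB above → -33.5 dBFS.
Stage 2: 10.5 dB above -44 dBFS, reduced 1.5:1 to 7 dB above → -37 dBFS.
Stage 3: -37 dBFS ≤ -26.4 dBFS, so stage 3 doesn't engage; output -37 dBFS.

-37 dBFS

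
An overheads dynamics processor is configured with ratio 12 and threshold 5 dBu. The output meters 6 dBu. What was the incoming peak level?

That's 1 dB above the 5 dBu threshold.
Before 12:1 compression the overshoot was 1 × 12 = 12 dB, so input = 5 + 12 = 17 dBu.

17 dBu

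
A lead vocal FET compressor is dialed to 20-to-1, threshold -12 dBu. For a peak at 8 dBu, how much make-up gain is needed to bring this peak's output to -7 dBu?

Overshoot 20 dB → 20/20 = 1 dB after compression, so the compressed level is -12 + 1 = -11 dBu.
Make-up = target − compressed = -7 − (-11) = 4 dB.

4 dB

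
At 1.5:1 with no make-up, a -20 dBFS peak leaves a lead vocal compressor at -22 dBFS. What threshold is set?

Let T be the threshold. Output overshoot = (input overshoot)/R, so -22 − T = (-20 − T)/1.5.
1.5·(-22 − T) = -20 − T → 0.5·T = -33 − (-20) = -13.
T = -13/0.5 = -26 dBFS.

-26 dBFS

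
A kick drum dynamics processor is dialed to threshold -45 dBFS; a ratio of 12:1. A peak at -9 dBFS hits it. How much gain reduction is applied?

Overshoot = -9 − (-45) = 36 dB.
At 12:1, output sits 36/12 = 3 dB above threshold.
Gain reduction = 36 − 3 = 33 dB.

33 dB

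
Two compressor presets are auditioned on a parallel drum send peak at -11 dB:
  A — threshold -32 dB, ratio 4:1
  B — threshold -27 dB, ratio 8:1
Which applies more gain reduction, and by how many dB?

A, by 1.75 dB

A: overshoot 21 dB → output overshoot 5.25 dB → GR 15.75 dB.
B: overshoot 16 dB → output overshoot 2 dB → GR 14 dB.
Difference: 1.75 dB in favour of A.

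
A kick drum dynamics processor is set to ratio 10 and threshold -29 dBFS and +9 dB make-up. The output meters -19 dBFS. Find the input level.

-19 dBFS

Stripping the +9 dB make-up gives -28 dBFS at the gain stage.
Post-compression overshoot = -28 − (-29) = 1 dB.
Before 10:1 compression the overshoot was 1 × 10 = 10 dB, so input = -29 + 10 = -19 dBFS.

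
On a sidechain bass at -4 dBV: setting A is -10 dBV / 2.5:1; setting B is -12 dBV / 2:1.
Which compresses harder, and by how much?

A: overshoot 6 dB → output overshoot 2.4 dB → GR 3.6 dB.
B: overshoot 8 dB → output overshoot 4 dB → GR 4 dB.
B applies 0.4 dB more gain reduction.

B, by 0.4 dB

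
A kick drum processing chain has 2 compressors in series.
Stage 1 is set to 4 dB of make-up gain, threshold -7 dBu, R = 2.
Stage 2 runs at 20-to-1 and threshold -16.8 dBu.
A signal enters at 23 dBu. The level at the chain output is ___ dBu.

-15.36 dBu

Stage 1: overshoot 30 dB → 30/2 = 15 dB → 8 dBu; +4 dB make-up → 12 dBu.
Stage 2: overshoot 28.8 dB → 28.8/20 = 1.44 dB → -15.36 dBu.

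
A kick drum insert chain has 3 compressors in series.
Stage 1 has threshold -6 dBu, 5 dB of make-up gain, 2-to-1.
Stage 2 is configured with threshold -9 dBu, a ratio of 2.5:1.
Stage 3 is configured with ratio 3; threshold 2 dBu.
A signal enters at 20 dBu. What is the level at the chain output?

-0.6 dBu

Stage 1: 26 dB above -6 dBu, reduced 2:1 to 13 dB above → 7 dBu; +5 dB make-up → 12 dBu.
Stage 2: 12 dBu is 21 dB over -9 dBu; at 2.5:1 that becomes 8.4 dB over, giving -0.6 dBu.
Stage 3: -0.6 dBu ≤ 2 dBu, so stage 3 doesn't engage; output -0.6 dBu.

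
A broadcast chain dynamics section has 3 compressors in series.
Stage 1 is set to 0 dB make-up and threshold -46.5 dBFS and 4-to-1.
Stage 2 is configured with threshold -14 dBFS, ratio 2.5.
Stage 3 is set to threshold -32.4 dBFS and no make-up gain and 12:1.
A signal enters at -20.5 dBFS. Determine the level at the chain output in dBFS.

Stage 1: 26 dB above -46.5 dBFS, reduced 4:1 to 6.5 dB above → -40 dBFS.
Stage 2: -40 dBFS is at or below the -14 dBFS threshold — no compression; output -40 dBFS.
Stage 3: -40 dBFS ≤ -32.4 dBFS, so stage 3 doesn't engage; output -40 dBFS.

-40 dBFS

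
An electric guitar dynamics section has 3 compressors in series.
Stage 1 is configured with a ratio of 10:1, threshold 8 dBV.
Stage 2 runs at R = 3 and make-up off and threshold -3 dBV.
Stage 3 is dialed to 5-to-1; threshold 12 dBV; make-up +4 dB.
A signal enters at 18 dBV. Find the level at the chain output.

Stage 1: 10 dB above 8 dBV, reduced 10:1 to 1 dB above → 9 dBV.
Stage 2: 12 dB above -3 dBV, reduced 3:1 to 4 dB above → 1 dBV.
Stage 3: below threshold (1 ≤ 12); passes unchanged; make-up brings it to 5 dBV.

5 dBV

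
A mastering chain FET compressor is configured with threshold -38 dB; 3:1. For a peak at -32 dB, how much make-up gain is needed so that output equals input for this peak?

4 dB

Without make-up, output = threshold + overshoot/3 = -38 + 2 = -36 dB.
Gap to target: 4 dB.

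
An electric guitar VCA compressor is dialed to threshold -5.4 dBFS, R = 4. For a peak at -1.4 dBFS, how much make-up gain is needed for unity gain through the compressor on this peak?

The peak compresses to -5.4 + 4/4 = -4.4 dBFS.
To reach -1.4 dBFS requires -1.4 − (-4.4) = 3 dB of make-up.

3 dB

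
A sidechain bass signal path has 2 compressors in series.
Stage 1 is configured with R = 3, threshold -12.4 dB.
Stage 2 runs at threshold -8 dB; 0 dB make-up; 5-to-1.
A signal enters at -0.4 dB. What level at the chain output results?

-8.4 dB

Stage 1: overshoot 12 dB → 12/3 = 4 dB → -8.4 dB.
Stage 2: -8.4 dB ≤ -8 dB, so stage 2 doesn't engage; output -8.4 dB.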